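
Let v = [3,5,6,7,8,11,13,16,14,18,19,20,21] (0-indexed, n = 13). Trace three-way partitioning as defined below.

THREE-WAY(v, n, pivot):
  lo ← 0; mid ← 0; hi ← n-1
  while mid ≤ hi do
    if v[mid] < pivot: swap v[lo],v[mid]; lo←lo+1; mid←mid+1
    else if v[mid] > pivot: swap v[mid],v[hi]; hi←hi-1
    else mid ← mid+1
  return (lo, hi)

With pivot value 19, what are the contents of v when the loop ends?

pivot = 19; lo=0, mid=0, hi=12
v[mid]=3<19: swap v[0],v[0]; lo=1,mid=1 → [3,5,6,7,8,11,13,16,14,18,19,20,21]
v[mid]=5<19: swap v[1],v[1]; lo=2,mid=2 → [3,5,6,7,8,11,13,16,14,18,19,20,21]
v[mid]=6<19: swap v[2],v[2]; lo=3,mid=3 → [3,5,6,7,8,11,13,16,14,18,19,20,21]
v[mid]=7<19: swap v[3],v[3]; lo=4,mid=4 → [3,5,6,7,8,11,13,16,14,18,19,20,21]
v[mid]=8<19: swap v[4],v[4]; lo=5,mid=5 → [3,5,6,7,8,11,13,16,14,18,19,20,21]
v[mid]=11<19: swap v[5],v[5]; lo=6,mid=6 → [3,5,6,7,8,11,13,16,14,18,19,20,21]
v[mid]=13<19: swap v[6],v[6]; lo=7,mid=7 → [3,5,6,7,8,11,13,16,14,18,19,20,21]
v[mid]=16<19: swap v[7],v[7]; lo=8,mid=8 → [3,5,6,7,8,11,13,16,14,18,19,20,21]
v[mid]=14<19: swap v[8],v[8]; lo=9,mid=9 → [3,5,6,7,8,11,13,16,14,18,19,20,21]
v[mid]=18<19: swap v[9],v[9]; lo=10,mid=10 → [3,5,6,7,8,11,13,16,14,18,19,20,21]
v[mid]=19=19: mid=11
v[mid]=20>19: swap v[11],v[12]; hi=11 → [3,5,6,7,8,11,13,16,14,18,19,21,20]
v[mid]=21>19: swap v[11],v[11]; hi=10 → [3,5,6,7,8,11,13,16,14,18,19,21,20]
end: lo=10, hi=10; v = [3,5,6,7,8,11,13,16,14,18,19,21,20]

[3,5,6,7,8,11,13,16,14,18,19,21,20]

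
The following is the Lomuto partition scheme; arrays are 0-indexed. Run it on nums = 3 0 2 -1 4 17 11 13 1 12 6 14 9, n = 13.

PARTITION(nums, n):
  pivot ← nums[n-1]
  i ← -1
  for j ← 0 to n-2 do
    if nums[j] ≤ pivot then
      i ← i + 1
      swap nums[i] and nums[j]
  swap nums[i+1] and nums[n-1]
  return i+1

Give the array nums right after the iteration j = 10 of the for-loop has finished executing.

pivot=9, i=-1
j=0: 3≤9, i=0, swap(0,0) ⇒ 3 0 2 -1 4 17 11 13 1 12 6 14 9
j=1: 0≤9, i=1, swap(1,1) ⇒ 3 0 2 -1 4 17 11 13 1 12 6 14 9
j=2: 2≤9, i=2, swap(2,2) ⇒ 3 0 2 -1 4 17 11 13 1 12 6 14 9
j=3: -1≤9, i=3, swap(3,3) ⇒ 3 0 2 -1 4 17 11 13 1 12 6 14 9
j=4: 4≤9, i=4, swap(4,4) ⇒ 3 0 2 -1 4 17 11 13 1 12 6 14 9
j=5: 17>9, skip
j=6: 11>9, skip
j=7: 13>9, skip
j=8: 1≤9, i=5, swap(5,8) ⇒ 3 0 2 -1 4 1 11 13 17 12 6 14 9
j=9: 12>9, skip
j=10: 6≤9, i=6, swap(6,10) ⇒ 3 0 2 -1 4 1 6 13 17 12 11 14 9
(after j=10) nums = 3 0 2 -1 4 1 6 13 17 12 11 14 9

3 0 2 -1 4 1 6 13 17 12 11 14 9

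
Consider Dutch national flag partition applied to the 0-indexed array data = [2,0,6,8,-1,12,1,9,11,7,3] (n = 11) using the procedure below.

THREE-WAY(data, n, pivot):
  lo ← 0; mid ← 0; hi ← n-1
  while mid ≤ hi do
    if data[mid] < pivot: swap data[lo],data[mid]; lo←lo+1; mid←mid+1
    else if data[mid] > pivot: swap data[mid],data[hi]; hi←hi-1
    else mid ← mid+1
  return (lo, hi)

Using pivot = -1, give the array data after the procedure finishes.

[-1,6,8,0,12,1,9,11,7,3,2]

pivot = -1; lo=0, mid=0, hi=10
data[mid]=2>-1: swap data[0],data[10]; hi=9 → [3,0,6,8,-1,12,1,9,11,7,2]
data[mid]=3>-1: swap data[0],data[9]; hi=8 → [7,0,6,8,-1,12,1,9,11,3,2]
data[mid]=7>-1: swap data[0],data[8]; hi=7 → [11,0,6,8,-1,12,1,9,7,3,2]
data[mid]=11>-1: swap data[0],data[7]; hi=6 → [9,0,6,8,-1,12,1,11,7,3,2]
data[mid]=9>-1: swap data[0],data[6]; hi=5 → [1,0,6,8,-1,12,9,11,7,3,2]
data[mid]=1>-1: swap data[0],data[5]; hi=4 → [12,0,6,8,-1,1,9,11,7,3,2]
data[mid]=12>-1: swap data[0],data[4]; hi=3 → [-1,0,6,8,12,1,9,11,7,3,2]
data[mid]=-1=-1: mid=1
data[mid]=0>-1: swap data[1],data[3]; hi=2 → [-1,8,6,0,12,1,9,11,7,3,2]
data[mid]=8>-1: swap data[1],data[2]; hi=1 → [-1,6,8,0,12,1,9,11,7,3,2]
data[mid]=6>-1: swap data[1],data[1]; hi=0 → [-1,6,8,0,12,1,9,11,7,3,2]
end: lo=0, hi=0; data = [-1,6,8,0,12,1,9,11,7,3,2]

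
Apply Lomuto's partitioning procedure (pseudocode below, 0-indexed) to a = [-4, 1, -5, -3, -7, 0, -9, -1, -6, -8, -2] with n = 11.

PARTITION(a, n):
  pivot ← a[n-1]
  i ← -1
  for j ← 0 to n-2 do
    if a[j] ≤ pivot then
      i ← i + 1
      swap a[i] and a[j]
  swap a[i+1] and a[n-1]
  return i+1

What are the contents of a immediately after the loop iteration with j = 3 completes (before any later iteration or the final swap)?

[-4, -5, -3, 1, -7, 0, -9, -1, -6, -8, -2]

pivot = a[10] = -2; i = -1
j=0: a[0]=-4 ≤ -2 → i=0, swap a[0],a[0] (no change) → [-4, 1, -5, -3, -7, 0, -9, -1, -6, -8, -2]
j=1: a[1]=1 > -2 → no swap
j=2: a[2]=-5 ≤ -2 → i=1, swap a[1],a[2] → [-4, -5, 1, -3, -7, 0, -9, -1, -6, -8, -2]
j=3: a[3]=-3 ≤ -2 → i=2, swap a[2],a[3] → [-4, -5, -3, 1, -7, 0, -9, -1, -6, -8, -2]
(after j=3) a = [-4, -5, -3, 1, -7, 0, -9, -1, -6, -8, -2]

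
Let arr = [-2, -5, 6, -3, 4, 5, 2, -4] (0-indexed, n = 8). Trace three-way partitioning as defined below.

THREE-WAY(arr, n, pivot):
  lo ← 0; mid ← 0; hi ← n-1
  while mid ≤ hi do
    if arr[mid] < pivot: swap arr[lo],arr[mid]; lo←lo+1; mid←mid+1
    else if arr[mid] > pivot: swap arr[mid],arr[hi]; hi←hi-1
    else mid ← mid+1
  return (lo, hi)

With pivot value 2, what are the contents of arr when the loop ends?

[-2, -5, -4, -3, 2, 5, 4, 6]

lo=0 mid=0 hi=7
-2<2: swap(0,0), lo=1 mid=1 ⇒ [-2, -5, 6, -3, 4, 5, 2, -4]
-5<2: swap(1,1), lo=2 mid=2 ⇒ [-2, -5, 6, -3, 4, 5, 2, -4]
6>2: swap(2,7), hi=6 ⇒ [-2, -5, -4, -3, 4, 5, 2, 6]
-4<2: swap(2,2), lo=3 mid=3 ⇒ [-2, -5, -4, -3, 4, 5, 2, 6]
-3<2: swap(3,3), lo=4 mid=4 ⇒ [-2, -5, -4, -3, 4, 5, 2, 6]
4>2: swap(4,6), hi=5 ⇒ [-2, -5, -4, -3, 2, 5, 4, 6]
2=2: mid=5
5>2: swap(5,5), hi=4 ⇒ [-2, -5, -4, -3, 2, 5, 4, 6]
done. lo=4 hi=4; arr=[-2, -5, -4, -3, 2, 5, 4, 6]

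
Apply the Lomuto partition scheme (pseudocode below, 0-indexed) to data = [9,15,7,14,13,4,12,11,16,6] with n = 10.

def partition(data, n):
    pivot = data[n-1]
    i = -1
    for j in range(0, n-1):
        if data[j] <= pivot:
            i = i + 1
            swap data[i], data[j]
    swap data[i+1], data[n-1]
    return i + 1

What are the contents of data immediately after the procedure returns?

[4,6,7,14,13,9,12,11,16,15]

pivot=6, i=-1
j=0: 9>6, skip
j=1: 15>6, skip
j=2: 7>6, skip
j=3: 14>6, skip
j=4: 13>6, skip
j=5: 4≤6, i=0, swap(0,5) ⇒ [4,15,7,14,13,9,12,11,16,6]
j=6: 12>6, skip
j=7: 11>6, skip
j=8: 16>6, skip
swap(1,9) ⇒ [4,6,7,14,13,9,12,11,16,15]; return 1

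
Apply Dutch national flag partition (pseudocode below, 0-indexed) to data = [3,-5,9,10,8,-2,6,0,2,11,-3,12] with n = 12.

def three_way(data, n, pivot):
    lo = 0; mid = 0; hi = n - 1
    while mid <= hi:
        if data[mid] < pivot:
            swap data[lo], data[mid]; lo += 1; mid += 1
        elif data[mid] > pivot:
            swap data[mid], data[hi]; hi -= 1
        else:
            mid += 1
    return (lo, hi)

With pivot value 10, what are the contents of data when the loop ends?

[3,-5,9,8,-2,6,0,2,-3,10,12,11]

lo=0 mid=0 hi=11
3<10: swap(0,0), lo=1 mid=1 ⇒ [3,-5,9,10,8,-2,6,0,2,11,-3,12]
-5<10: swap(1,1), lo=2 mid=2 ⇒ [3,-5,9,10,8,-2,6,0,2,11,-3,12]
9<10: swap(2,2), lo=3 mid=3 ⇒ [3,-5,9,10,8,-2,6,0,2,11,-3,12]
10=10: mid=4
8<10: swap(3,4), lo=4 mid=5 ⇒ [3,-5,9,8,10,-2,6,0,2,11,-3,12]
-2<10: swap(4,5), lo=5 mid=6 ⇒ [3,-5,9,8,-2,10,6,0,2,11,-3,12]
6<10: swap(5,6), lo=6 mid=7 ⇒ [3,-5,9,8,-2,6,10,0,2,11,-3,12]
0<10: swap(6,7), lo=7 mid=8 ⇒ [3,-5,9,8,-2,6,0,10,2,11,-3,12]
2<10: swap(7,8), lo=8 mid=9 ⇒ [3,-5,9,8,-2,6,0,2,10,11,-3,12]
11>10: swap(9,11), hi=10 ⇒ [3,-5,9,8,-2,6,0,2,10,12,-3,11]
12>10: swap(9,10), hi=9 ⇒ [3,-5,9,8,-2,6,0,2,10,-3,12,11]
-3<10: swap(8,9), lo=9 mid=10 ⇒ [3,-5,9,8,-2,6,0,2,-3,10,12,11]
done. lo=9 hi=9; data=[3,-5,9,8,-2,6,0,2,-3,10,12,11]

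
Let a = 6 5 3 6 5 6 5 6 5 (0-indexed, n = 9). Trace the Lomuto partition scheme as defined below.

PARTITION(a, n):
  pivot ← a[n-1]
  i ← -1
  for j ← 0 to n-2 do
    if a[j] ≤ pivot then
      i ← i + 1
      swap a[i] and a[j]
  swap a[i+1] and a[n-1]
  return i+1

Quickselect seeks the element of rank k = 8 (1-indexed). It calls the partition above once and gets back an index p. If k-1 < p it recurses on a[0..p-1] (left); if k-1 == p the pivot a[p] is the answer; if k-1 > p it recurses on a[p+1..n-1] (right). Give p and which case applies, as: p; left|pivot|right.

4; right

pivot = a[8] = 5; i = -1
j=0: a[0]=6 > 5 → no swap
j=1: a[1]=5 ≤ 5 → i=0, swap a[0],a[1] → 5 6 3 6 5 6 5 6 5
j=2: a[2]=3 ≤ 5 → i=1, swap a[1],a[2] → 5 3 6 6 5 6 5 6 5
j=3: a[3]=6 > 5 → no swap
j=4: a[4]=5 ≤ 5 → i=2, swap a[2],a[4] → 5 3 5 6 6 6 5 6 5
j=5: a[5]=6 > 5 → no swap
j=6: a[6]=5 ≤ 5 → i=3, swap a[3],a[6] → 5 3 5 5 6 6 6 6 5
j=7: a[7]=6 > 5 → no swap
final swap a[4],a[8] → 5 3 5 5 5 6 6 6 6; return 4
p = 4; k-1 = 7 > 4 ⇒ right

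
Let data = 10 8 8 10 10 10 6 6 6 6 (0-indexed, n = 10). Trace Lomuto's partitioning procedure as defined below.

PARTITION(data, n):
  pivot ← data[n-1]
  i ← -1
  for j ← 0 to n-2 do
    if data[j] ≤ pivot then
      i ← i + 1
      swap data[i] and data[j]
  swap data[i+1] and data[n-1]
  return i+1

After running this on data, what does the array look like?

6 6 6 6 10 10 10 8 8 10

pivot=6, i=-1
j=0: 10>6, skip
j=1: 8>6, skip
j=2: 8>6, skip
j=3: 10>6, skip
j=4: 10>6, skip
j=5: 10>6, skip
j=6: 6≤6, i=0, swap(0,6) ⇒ 6 8 8 10 10 10 10 6 6 6
j=7: 6≤6, i=1, swap(1,7) ⇒ 6 6 8 10 10 10 10 8 6 6
j=8: 6≤6, i=2, swap(2,8) ⇒ 6 6 6 10 10 10 10 8 8 6
swap(3,9) ⇒ 6 6 6 6 10 10 10 8 8 10; return 3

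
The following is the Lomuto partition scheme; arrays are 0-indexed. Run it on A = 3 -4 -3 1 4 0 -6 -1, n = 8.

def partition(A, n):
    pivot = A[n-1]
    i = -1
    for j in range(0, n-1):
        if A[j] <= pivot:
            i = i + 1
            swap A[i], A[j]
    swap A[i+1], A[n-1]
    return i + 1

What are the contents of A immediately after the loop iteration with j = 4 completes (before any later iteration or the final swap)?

pivot = A[7] = -1; i = -1
j=0: A[0]=3 > -1 → no swap
j=1: A[1]=-4 ≤ -1 → i=0, swap A[0],A[1] → -4 3 -3 1 4 0 -6 -1
j=2: A[2]=-3 ≤ -1 → i=1, swap A[1],A[2] → -4 -3 3 1 4 0 -6 -1
j=3: A[3]=1 > -1 → no swap
j=4: A[4]=4 > -1 → no swap
(after j=4) A = -4 -3 3 1 4 0 -6 -1

-4 -3 3 1 4 0 -6 -1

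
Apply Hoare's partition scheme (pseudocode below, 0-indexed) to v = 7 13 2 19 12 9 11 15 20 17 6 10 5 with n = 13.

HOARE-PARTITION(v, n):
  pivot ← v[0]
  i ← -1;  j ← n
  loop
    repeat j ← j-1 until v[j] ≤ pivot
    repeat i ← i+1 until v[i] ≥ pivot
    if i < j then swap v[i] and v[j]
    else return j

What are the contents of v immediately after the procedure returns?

5 6 2 19 12 9 11 15 20 17 13 10 7

pivot = v[0] = 7; i = -1, j = 13
j→12 (v[12]=5≤7), i→0 (v[0]=7≥7); i<j, swap → 5 13 2 19 12 9 11 15 20 17 6 10 7
j→10 (v[10]=6≤7), i→1 (v[1]=13≥7); i<j, swap → 5 6 2 19 12 9 11 15 20 17 13 10 7
j→2, i→3; i≥j, return j=2. v = 5 6 2 19 12 9 11 15 20 17 13 10 7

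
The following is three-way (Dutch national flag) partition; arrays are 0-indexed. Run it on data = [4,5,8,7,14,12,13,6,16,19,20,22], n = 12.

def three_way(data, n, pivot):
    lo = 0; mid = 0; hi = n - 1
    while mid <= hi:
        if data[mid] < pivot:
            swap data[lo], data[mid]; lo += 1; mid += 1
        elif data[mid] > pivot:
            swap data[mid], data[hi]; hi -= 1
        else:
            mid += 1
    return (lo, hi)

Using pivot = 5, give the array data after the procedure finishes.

lo=0 mid=0 hi=11
4<5: swap(0,0), lo=1 mid=1 ⇒ [4,5,8,7,14,12,13,6,16,19,20,22]
5=5: mid=2
8>5: swap(2,11), hi=10 ⇒ [4,5,22,7,14,12,13,6,16,19,20,8]
22>5: swap(2,10), hi=9 ⇒ [4,5,20,7,14,12,13,6,16,19,22,8]
20>5: swap(2,9), hi=8 ⇒ [4,5,19,7,14,12,13,6,16,20,22,8]
19>5: swap(2,8), hi=7 ⇒ [4,5,16,7,14,12,13,6,19,20,22,8]
16>5: swap(2,7), hi=6 ⇒ [4,5,6,7,14,12,13,16,19,20,22,8]
6>5: swap(2,6), hi=5 ⇒ [4,5,13,7,14,12,6,16,19,20,22,8]
13>5: swap(2,5), hi=4 ⇒ [4,5,12,7,14,13,6,16,19,20,22,8]
12>5: swap(2,4), hi=3 ⇒ [4,5,14,7,12,13,6,16,19,20,22,8]
14>5: swap(2,3), hi=2 ⇒ [4,5,7,14,12,13,6,16,19,20,22,8]
7>5: swap(2,2), hi=1 ⇒ [4,5,7,14,12,13,6,16,19,20,22,8]
done. lo=1 hi=1; data=[4,5,7,14,12,13,6,16,19,20,22,8]

[4,5,7,14,12,13,6,16,19,20,22,8]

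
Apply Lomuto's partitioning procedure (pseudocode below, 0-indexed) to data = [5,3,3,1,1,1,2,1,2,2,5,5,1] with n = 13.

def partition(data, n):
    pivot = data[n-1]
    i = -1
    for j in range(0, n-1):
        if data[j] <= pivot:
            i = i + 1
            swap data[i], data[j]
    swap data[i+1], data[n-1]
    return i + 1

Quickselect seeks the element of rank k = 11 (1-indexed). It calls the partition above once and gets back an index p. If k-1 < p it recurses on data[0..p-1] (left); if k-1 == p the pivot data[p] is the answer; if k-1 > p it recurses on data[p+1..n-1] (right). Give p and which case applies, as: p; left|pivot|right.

4; right

pivot = data[12] = 1; i = -1
j=0: data[0]=5 > 1 → no swap
j=1: data[1]=3 > 1 → no swap
j=2: data[2]=3 > 1 → no swap
j=3: data[3]=1 ≤ 1 → i=0, swap data[0],data[3] → [1,3,3,5,1,1,2,1,2,2,5,5,1]
j=4: data[4]=1 ≤ 1 → i=1, swap data[1],data[4] → [1,1,3,5,3,1,2,1,2,2,5,5,1]
j=5: data[5]=1 ≤ 1 → i=2, swap data[2],data[5] → [1,1,1,5,3,3,2,1,2,2,5,5,1]
j=6: data[6]=2 > 1 → no swap
j=7: data[7]=1 ≤ 1 → i=3, swap data[3],data[7] → [1,1,1,1,3,3,2,5,2,2,5,5,1]
j=8: data[8]=2 > 1 → no swap
j=9: data[9]=2 > 1 → no swap
j=10: data[10]=5 > 1 → no swap
j=11: data[11]=5 > 1 → no swap
final swap data[4],data[12] → [1,1,1,1,1,3,2,5,2,2,5,5,3]; return 4
p = 4; k-1 = 10 > 4 ⇒ right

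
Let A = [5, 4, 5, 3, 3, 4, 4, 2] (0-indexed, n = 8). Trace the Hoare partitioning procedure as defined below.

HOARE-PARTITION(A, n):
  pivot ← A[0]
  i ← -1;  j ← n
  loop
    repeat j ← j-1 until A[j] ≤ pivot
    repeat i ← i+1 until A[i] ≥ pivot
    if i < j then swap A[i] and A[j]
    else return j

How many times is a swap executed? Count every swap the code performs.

pivot = A[0] = 5; i = -1, j = 8
j→7 (A[7]=2≤5), i→0 (A[0]=5≥5); i<j, swap → [2, 4, 5, 3, 3, 4, 4, 5]
j→6 (A[6]=4≤5), i→2 (A[2]=5≥5); i<j, swap → [2, 4, 4, 3, 3, 4, 5, 5]
j→5, i→6; i≥j, return j=5. A = [2, 4, 4, 3, 3, 4, 5, 5]

2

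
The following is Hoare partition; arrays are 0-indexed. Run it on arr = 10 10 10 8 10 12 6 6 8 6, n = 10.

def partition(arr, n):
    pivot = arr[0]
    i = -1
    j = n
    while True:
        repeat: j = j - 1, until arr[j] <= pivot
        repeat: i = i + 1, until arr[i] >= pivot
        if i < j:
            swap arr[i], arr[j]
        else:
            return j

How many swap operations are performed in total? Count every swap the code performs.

pivot=10
j stops at 9 (6), i stops at 0 (10); swap ⇒ 6 10 10 8 10 12 6 6 8 10
j stops at 8 (8), i stops at 1 (10); swap ⇒ 6 8 10 8 10 12 6 6 10 10
j stops at 7 (6), i stops at 2 (10); swap ⇒ 6 8 6 8 10 12 6 10 10 10
j stops at 6 (6), i stops at 4 (10); swap ⇒ 6 8 6 8 6 12 10 10 10 10
j stops at 4, i stops at 5; i≥j ⇒ return 4. arr=6 8 6 8 6 12 10 10 10 10

4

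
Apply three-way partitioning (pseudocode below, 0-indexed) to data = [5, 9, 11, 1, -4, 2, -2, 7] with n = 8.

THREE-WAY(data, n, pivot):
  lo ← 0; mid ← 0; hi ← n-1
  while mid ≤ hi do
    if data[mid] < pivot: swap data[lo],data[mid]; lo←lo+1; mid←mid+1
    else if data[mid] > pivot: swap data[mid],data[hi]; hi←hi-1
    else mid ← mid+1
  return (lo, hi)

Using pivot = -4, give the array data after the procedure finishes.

lo=0 mid=0 hi=7
5>-4: swap(0,7), hi=6 ⇒ [7, 9, 11, 1, -4, 2, -2, 5]
7>-4: swap(0,6), hi=5 ⇒ [-2, 9, 11, 1, -4, 2, 7, 5]
-2>-4: swap(0,5), hi=4 ⇒ [2, 9, 11, 1, -4, -2, 7, 5]
2>-4: swap(0,4), hi=3 ⇒ [-4, 9, 11, 1, 2, -2, 7, 5]
-4=-4: mid=1
9>-4: swap(1,3), hi=2 ⇒ [-4, 1, 11, 9, 2, -2, 7, 5]
1>-4: swap(1,2), hi=1 ⇒ [-4, 11, 1, 9, 2, -2, 7, 5]
11>-4: swap(1,1), hi=0 ⇒ [-4, 11, 1, 9, 2, -2, 7, 5]
done. lo=0 hi=0; data=[-4, 11, 1, 9, 2, -2, 7, 5]

[-4, 11, 1, 9, 2, -2, 7, 5]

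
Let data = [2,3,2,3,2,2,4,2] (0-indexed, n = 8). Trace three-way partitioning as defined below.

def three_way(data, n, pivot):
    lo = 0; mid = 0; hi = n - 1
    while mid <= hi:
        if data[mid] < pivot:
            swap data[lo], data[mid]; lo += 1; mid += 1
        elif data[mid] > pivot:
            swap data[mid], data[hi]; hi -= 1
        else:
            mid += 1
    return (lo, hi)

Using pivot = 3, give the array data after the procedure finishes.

[2,2,2,2,2,3,3,4]

lo=0 mid=0 hi=7
2<3: swap(0,0), lo=1 mid=1 ⇒ [2,3,2,3,2,2,4,2]
3=3: mid=2
2<3: swap(1,2), lo=2 mid=3 ⇒ [2,2,3,3,2,2,4,2]
3=3: mid=4
2<3: swap(2,4), lo=3 mid=5 ⇒ [2,2,2,3,3,2,4,2]
2<3: swap(3,5), lo=4 mid=6 ⇒ [2,2,2,2,3,3,4,2]
4>3: swap(6,7), hi=6 ⇒ [2,2,2,2,3,3,2,4]
2<3: swap(4,6), lo=5 mid=7 ⇒ [2,2,2,2,2,3,3,4]
done. lo=5 hi=6; data=[2,2,2,2,2,3,3,4]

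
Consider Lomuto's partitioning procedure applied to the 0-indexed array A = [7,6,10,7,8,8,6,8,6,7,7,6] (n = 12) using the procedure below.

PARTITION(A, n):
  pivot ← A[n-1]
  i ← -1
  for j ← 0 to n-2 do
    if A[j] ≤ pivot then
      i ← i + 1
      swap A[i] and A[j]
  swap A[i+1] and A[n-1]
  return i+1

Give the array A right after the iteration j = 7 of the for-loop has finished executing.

pivot=6, i=-1
j=0: 7>6, skip
j=1: 6≤6, i=0, swap(0,1) ⇒ [6,7,10,7,8,8,6,8,6,7,7,6]
j=2: 10>6, skip
j=3: 7>6, skip
j=4: 8>6, skip
j=5: 8>6, skip
j=6: 6≤6, i=1, swap(1,6) ⇒ [6,6,10,7,8,8,7,8,6,7,7,6]
j=7: 8>6, skip
(after j=7) A = [6,6,10,7,8,8,7,8,6,7,7,6]

[6,6,10,7,8,8,7,8,6,7,7,6]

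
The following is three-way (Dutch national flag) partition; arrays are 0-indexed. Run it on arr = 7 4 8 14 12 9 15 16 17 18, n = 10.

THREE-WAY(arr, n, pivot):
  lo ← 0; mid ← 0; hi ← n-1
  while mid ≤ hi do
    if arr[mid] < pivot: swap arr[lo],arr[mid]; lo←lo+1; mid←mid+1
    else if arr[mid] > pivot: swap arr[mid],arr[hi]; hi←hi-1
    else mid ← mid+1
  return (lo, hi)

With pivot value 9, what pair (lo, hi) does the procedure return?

(3, 3)

lo=0 mid=0 hi=9
7<9: swap(0,0), lo=1 mid=1 ⇒ 7 4 8 14 12 9 15 16 17 18
4<9: swap(1,1), lo=2 mid=2 ⇒ 7 4 8 14 12 9 15 16 17 18
8<9: swap(2,2), lo=3 mid=3 ⇒ 7 4 8 14 12 9 15 16 17 18
14>9: swap(3,9), hi=8 ⇒ 7 4 8 18 12 9 15 16 17 14
18>9: swap(3,8), hi=7 ⇒ 7 4 8 17 12 9 15 16 18 14
17>9: swap(3,7), hi=6 ⇒ 7 4 8 16 12 9 15 17 18 14
16>9: swap(3,6), hi=5 ⇒ 7 4 8 15 12 9 16 17 18 14
15>9: swap(3,5), hi=4 ⇒ 7 4 8 9 12 15 16 17 18 14
9=9: mid=4
12>9: swap(4,4), hi=3 ⇒ 7 4 8 9 12 15 16 17 18 14
done. lo=3 hi=3; arr=7 4 8 9 12 15 16 17 18 14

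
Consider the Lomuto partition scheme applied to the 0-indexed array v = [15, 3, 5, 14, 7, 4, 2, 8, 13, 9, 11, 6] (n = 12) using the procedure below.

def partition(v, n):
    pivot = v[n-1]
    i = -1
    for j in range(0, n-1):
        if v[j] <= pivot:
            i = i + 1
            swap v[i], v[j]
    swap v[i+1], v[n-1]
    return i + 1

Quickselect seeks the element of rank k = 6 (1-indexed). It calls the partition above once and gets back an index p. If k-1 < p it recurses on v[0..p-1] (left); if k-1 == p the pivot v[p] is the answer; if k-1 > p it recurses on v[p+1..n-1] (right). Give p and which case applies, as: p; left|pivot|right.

pivot = v[11] = 6; i = -1
j=0: v[0]=15 > 6 → no swap
j=1: v[1]=3 ≤ 6 → i=0, swap v[0],v[1] → [3, 15, 5, 14, 7, 4, 2, 8, 13, 9, 11, 6]
j=2: v[2]=5 ≤ 6 → i=1, swap v[1],v[2] → [3, 5, 15, 14, 7, 4, 2, 8, 13, 9, 11, 6]
j=3: v[3]=14 > 6 → no swap
j=4: v[4]=7 > 6 → no swap
j=5: v[5]=4 ≤ 6 → i=2, swap v[2],v[5] → [3, 5, 4, 14, 7, 15, 2, 8, 13, 9, 11, 6]
j=6: v[6]=2 ≤ 6 → i=3, swap v[3],v[6] → [3, 5, 4, 2, 7, 15, 14, 8, 13, 9, 11, 6]
j=7: v[7]=8 > 6 → no swap
j=8: v[8]=13 > 6 → no swap
j=9: v[9]=9 > 6 → no swap
j=10: v[10]=11 > 6 → no swap
final swap v[4],v[11] → [3, 5, 4, 2, 6, 15, 14, 8, 13, 9, 11, 7]; return 4
p = 4; k-1 = 5 > 4 ⇒ right

4; right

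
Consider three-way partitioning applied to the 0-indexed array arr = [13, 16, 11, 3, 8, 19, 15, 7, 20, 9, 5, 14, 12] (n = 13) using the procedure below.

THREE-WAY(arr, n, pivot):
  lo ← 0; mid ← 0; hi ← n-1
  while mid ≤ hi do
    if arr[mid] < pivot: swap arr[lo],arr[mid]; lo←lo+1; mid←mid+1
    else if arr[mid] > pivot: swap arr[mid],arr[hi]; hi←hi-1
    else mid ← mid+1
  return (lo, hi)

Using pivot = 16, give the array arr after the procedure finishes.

pivot = 16; lo=0, mid=0, hi=12
arr[mid]=13<16: swap arr[0],arr[0]; lo=1,mid=1 → [13, 16, 11, 3, 8, 19, 15, 7, 20, 9, 5, 14, 12]
arr[mid]=16=16: mid=2
arr[mid]=11<16: swap arr[1],arr[2]; lo=2,mid=3 → [13, 11, 16, 3, 8, 19, 15, 7, 20, 9, 5, 14, 12]
arr[mid]=3<16: swap arr[2],arr[3]; lo=3,mid=4 → [13, 11, 3, 16, 8, 19, 15, 7, 20, 9, 5, 14, 12]
arr[mid]=8<16: swap arr[3],arr[4]; lo=4,mid=5 → [13, 11, 3, 8, 16, 19, 15, 7, 20, 9, 5, 14, 12]
arr[mid]=19>16: swap arr[5],arr[12]; hi=11 → [13, 11, 3, 8, 16, 12, 15, 7, 20, 9, 5, 14, 19]
arr[mid]=12<16: swap arr[4],arr[5]; lo=5,mid=6 → [13, 11, 3, 8, 12, 16, 15, 7, 20, 9, 5, 14, 19]
arr[mid]=15<16: swap arr[5],arr[6]; lo=6,mid=7 → [13, 11, 3, 8, 12, 15, 16, 7, 20, 9, 5, 14, 19]
arr[mid]=7<16: swap arr[6],arr[7]; lo=7,mid=8 → [13, 11, 3, 8, 12, 15, 7, 16, 20, 9, 5, 14, 19]
arr[mid]=20>16: swap arr[8],arr[11]; hi=10 → [13, 11, 3, 8, 12, 15, 7, 16, 14, 9, 5, 20, 19]
arr[mid]=14<16: swap arr[7],arr[8]; lo=8,mid=9 → [13, 11, 3, 8, 12, 15, 7, 14, 16, 9, 5, 20, 19]
arr[mid]=9<16: swap arr[8],arr[9]; lo=9,mid=10 → [13, 11, 3, 8, 12, 15, 7, 14, 9, 16, 5, 20, 19]
arr[mid]=5<16: swap arr[9],arr[10]; lo=10,mid=11 → [13, 11, 3, 8, 12, 15, 7, 14, 9, 5, 16, 20, 19]
end: lo=10, hi=10; arr = [13, 11, 3, 8, 12, 15, 7, 14, 9, 5, 16, 20, 19]

[13, 11, 3, 8, 12, 15, 7, 14, 9, 5, 16, 20, 19]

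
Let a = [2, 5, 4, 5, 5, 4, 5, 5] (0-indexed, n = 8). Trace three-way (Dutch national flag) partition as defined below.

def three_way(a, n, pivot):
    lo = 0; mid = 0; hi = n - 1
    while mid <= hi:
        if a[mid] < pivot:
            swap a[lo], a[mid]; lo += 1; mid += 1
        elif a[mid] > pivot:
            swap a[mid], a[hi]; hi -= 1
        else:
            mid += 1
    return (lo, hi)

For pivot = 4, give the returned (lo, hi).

(1, 2)

pivot = 4; lo=0, mid=0, hi=7
a[mid]=2<4: swap a[0],a[0]; lo=1,mid=1 → [2, 5, 4, 5, 5, 4, 5, 5]
a[mid]=5>4: swap a[1],a[7]; hi=6 → [2, 5, 4, 5, 5, 4, 5, 5]
a[mid]=5>4: swap a[1],a[6]; hi=5 → [2, 5, 4, 5, 5, 4, 5, 5]
a[mid]=5>4: swap a[1],a[5]; hi=4 → [2, 4, 4, 5, 5, 5, 5, 5]
a[mid]=4=4: mid=2
a[mid]=4=4: mid=3
a[mid]=5>4: swap a[3],a[4]; hi=3 → [2, 4, 4, 5, 5, 5, 5, 5]
a[mid]=5>4: swap a[3],a[3]; hi=2 → [2, 4, 4, 5, 5, 5, 5, 5]
end: lo=1, hi=2; a = [2, 4, 4, 5, 5, 5, 5, 5]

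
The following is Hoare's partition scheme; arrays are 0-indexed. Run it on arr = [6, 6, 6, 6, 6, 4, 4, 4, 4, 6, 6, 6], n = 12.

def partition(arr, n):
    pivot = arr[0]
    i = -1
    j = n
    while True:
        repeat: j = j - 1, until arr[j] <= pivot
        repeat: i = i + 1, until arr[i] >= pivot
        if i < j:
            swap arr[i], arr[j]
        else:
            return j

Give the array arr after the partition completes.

[6, 6, 6, 4, 4, 4, 4, 6, 6, 6, 6, 6]

pivot=6
j stops at 11 (6), i stops at 0 (6); swap ⇒ [6, 6, 6, 6, 6, 4, 4, 4, 4, 6, 6, 6]
j stops at 10 (6), i stops at 1 (6); swap ⇒ [6, 6, 6, 6, 6, 4, 4, 4, 4, 6, 6, 6]
j stops at 9 (6), i stops at 2 (6); swap ⇒ [6, 6, 6, 6, 6, 4, 4, 4, 4, 6, 6, 6]
j stops at 8 (4), i stops at 3 (6); swap ⇒ [6, 6, 6, 4, 6, 4, 4, 4, 6, 6, 6, 6]
j stops at 7 (4), i stops at 4 (6); swap ⇒ [6, 6, 6, 4, 4, 4, 4, 6, 6, 6, 6, 6]
j stops at 6, i stops at 7; i≥j ⇒ return 6. arr=[6, 6, 6, 4, 4, 4, 4, 6, 6, 6, 6, 6]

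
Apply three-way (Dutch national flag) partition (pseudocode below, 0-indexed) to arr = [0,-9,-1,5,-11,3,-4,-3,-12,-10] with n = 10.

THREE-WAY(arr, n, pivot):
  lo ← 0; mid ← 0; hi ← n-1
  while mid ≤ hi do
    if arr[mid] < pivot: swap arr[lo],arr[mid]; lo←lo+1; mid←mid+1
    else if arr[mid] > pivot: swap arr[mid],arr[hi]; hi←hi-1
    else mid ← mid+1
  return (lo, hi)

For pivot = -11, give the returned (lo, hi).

(1, 1)

lo=0 mid=0 hi=9
0>-11: swap(0,9), hi=8 ⇒ [-10,-9,-1,5,-11,3,-4,-3,-12,0]
-10>-11: swap(0,8), hi=7 ⇒ [-12,-9,-1,5,-11,3,-4,-3,-10,0]
-12<-11: swap(0,0), lo=1 mid=1 ⇒ [-12,-9,-1,5,-11,3,-4,-3,-10,0]
-9>-11: swap(1,7), hi=6 ⇒ [-12,-3,-1,5,-11,3,-4,-9,-10,0]
-3>-11: swap(1,6), hi=5 ⇒ [-12,-4,-1,5,-11,3,-3,-9,-10,0]
-4>-11: swap(1,5), hi=4 ⇒ [-12,3,-1,5,-11,-4,-3,-9,-10,0]
3>-11: swap(1,4), hi=3 ⇒ [-12,-11,-1,5,3,-4,-3,-9,-10,0]
-11=-11: mid=2
-1>-11: swap(2,3), hi=2 ⇒ [-12,-11,5,-1,3,-4,-3,-9,-10,0]
5>-11: swap(2,2), hi=1 ⇒ [-12,-11,5,-1,3,-4,-3,-9,-10,0]
done. lo=1 hi=1; arr=[-12,-11,5,-1,3,-4,-3,-9,-10,0]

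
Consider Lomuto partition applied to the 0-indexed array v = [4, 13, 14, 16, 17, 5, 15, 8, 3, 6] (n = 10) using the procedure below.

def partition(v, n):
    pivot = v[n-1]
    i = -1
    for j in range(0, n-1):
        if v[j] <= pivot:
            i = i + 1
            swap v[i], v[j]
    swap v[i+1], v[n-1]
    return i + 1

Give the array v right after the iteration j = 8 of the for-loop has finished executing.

pivot = v[9] = 6; i = -1
j=0: v[0]=4 ≤ 6 → i=0, swap v[0],v[0] (no change) → [4, 13, 14, 16, 17, 5, 15, 8, 3, 6]
j=1: v[1]=13 > 6 → no swap
j=2: v[2]=14 > 6 → no swap
j=3: v[3]=16 > 6 → no swap
j=4: v[4]=17 > 6 → no swap
j=5: v[5]=5 ≤ 6 → i=1, swap v[1],v[5] → [4, 5, 14, 16, 17, 13, 15, 8, 3, 6]
j=6: v[6]=15 > 6 → no swap
j=7: v[7]=8 > 6 → no swap
j=8: v[8]=3 ≤ 6 → i=2, swap v[2],v[8] → [4, 5, 3, 16, 17, 13, 15, 8, 14, 6]
(after j=8) v = [4, 5, 3, 16, 17, 13, 15, 8, 14, 6]

[4, 5, 3, 16, 17, 13, 15, 8, 14, 6]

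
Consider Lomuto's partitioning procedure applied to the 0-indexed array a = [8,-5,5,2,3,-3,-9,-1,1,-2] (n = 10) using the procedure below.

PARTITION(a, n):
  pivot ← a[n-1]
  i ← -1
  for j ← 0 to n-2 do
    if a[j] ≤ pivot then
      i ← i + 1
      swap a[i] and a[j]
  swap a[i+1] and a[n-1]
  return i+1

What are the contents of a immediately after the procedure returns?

pivot=-2, i=-1
j=0: 8>-2, skip
j=1: -5≤-2, i=0, swap(0,1) ⇒ [-5,8,5,2,3,-3,-9,-1,1,-2]
j=2: 5>-2, skip
j=3: 2>-2, skip
j=4: 3>-2, skip
j=5: -3≤-2, i=1, swap(1,5) ⇒ [-5,-3,5,2,3,8,-9,-1,1,-2]
j=6: -9≤-2, i=2, swap(2,6) ⇒ [-5,-3,-9,2,3,8,5,-1,1,-2]
j=7: -1>-2, skip
j=8: 1>-2, skip
swap(3,9) ⇒ [-5,-3,-9,-2,3,8,5,-1,1,2]; return 3

[-5,-3,-9,-2,3,8,5,-1,1,2]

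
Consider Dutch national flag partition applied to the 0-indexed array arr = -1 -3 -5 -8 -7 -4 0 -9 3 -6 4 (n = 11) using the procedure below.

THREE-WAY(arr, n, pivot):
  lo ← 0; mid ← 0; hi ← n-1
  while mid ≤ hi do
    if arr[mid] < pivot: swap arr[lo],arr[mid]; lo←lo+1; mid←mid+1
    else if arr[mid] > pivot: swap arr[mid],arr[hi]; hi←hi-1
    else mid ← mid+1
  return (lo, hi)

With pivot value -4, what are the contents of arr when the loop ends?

lo=0 mid=0 hi=10
-1>-4: swap(0,10), hi=9 ⇒ 4 -3 -5 -8 -7 -4 0 -9 3 -6 -1
4>-4: swap(0,9), hi=8 ⇒ -6 -3 -5 -8 -7 -4 0 -9 3 4 -1
-6<-4: swap(0,0), lo=1 mid=1 ⇒ -6 -3 -5 -8 -7 -4 0 -9 3 4 -1
-3>-4: swap(1,8), hi=7 ⇒ -6 3 -5 -8 -7 -4 0 -9 -3 4 -1
3>-4: swap(1,7), hi=6 ⇒ -6 -9 -5 -8 -7 -4 0 3 -3 4 -1
-9<-4: swap(1,1), lo=2 mid=2 ⇒ -6 -9 -5 -8 -7 -4 0 3 -3 4 -1
-5<-4: swap(2,2), lo=3 mid=3 ⇒ -6 -9 -5 -8 -7 -4 0 3 -3 4 -1
-8<-4: swap(3,3), lo=4 mid=4 ⇒ -6 -9 -5 -8 -7 -4 0 3 -3 4 -1
-7<-4: swap(4,4), lo=5 mid=5 ⇒ -6 -9 -5 -8 -7 -4 0 3 -3 4 -1
-4=-4: mid=6
0>-4: swap(6,6), hi=5 ⇒ -6 -9 -5 -8 -7 -4 0 3 -3 4 -1
done. lo=5 hi=5; arr=-6 -9 -5 -8 -7 -4 0 3 -3 4 -1

-6 -9 -5 -8 -7 -4 0 3 -3 4 -1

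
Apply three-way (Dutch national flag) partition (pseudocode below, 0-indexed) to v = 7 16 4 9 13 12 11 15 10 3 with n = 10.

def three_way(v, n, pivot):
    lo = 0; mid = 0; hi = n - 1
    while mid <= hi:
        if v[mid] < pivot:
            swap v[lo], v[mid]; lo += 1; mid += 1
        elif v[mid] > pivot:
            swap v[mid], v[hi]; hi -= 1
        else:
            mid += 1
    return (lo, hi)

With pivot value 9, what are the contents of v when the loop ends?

lo=0 mid=0 hi=9
7<9: swap(0,0), lo=1 mid=1 ⇒ 7 16 4 9 13 12 11 15 10 3
16>9: swap(1,9), hi=8 ⇒ 7 3 4 9 13 12 11 15 10 16
3<9: swap(1,1), lo=2 mid=2 ⇒ 7 3 4 9 13 12 11 15 10 16
4<9: swap(2,2), lo=3 mid=3 ⇒ 7 3 4 9 13 12 11 15 10 16
9=9: mid=4
13>9: swap(4,8), hi=7 ⇒ 7 3 4 9 10 12 11 15 13 16
10>9: swap(4,7), hi=6 ⇒ 7 3 4 9 15 12 11 10 13 16
15>9: swap(4,6), hi=5 ⇒ 7 3 4 9 11 12 15 10 13 16
11>9: swap(4,5), hi=4 ⇒ 7 3 4 9 12 11 15 10 13 16
12>9: swap(4,4), hi=3 ⇒ 7 3 4 9 12 11 15 10 13 16
done. lo=3 hi=3; v=7 3 4 9 12 11 15 10 13 16

7 3 4 9 12 11 15 10 13 16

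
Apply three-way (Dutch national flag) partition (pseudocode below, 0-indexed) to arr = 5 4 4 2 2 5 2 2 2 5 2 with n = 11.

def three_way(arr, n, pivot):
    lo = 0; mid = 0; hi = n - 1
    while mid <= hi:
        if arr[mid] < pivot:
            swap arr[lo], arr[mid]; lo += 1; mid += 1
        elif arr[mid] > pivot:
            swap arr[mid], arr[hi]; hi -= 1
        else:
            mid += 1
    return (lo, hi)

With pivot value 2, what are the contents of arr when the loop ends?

2 2 2 2 2 2 5 4 5 4 5

pivot = 2; lo=0, mid=0, hi=10
arr[mid]=5>2: swap arr[0],arr[10]; hi=9 → 2 4 4 2 2 5 2 2 2 5 5
arr[mid]=2=2: mid=1
arr[mid]=4>2: swap arr[1],arr[9]; hi=8 → 2 5 4 2 2 5 2 2 2 4 5
arr[mid]=5>2: swap arr[1],arr[8]; hi=7 → 2 2 4 2 2 5 2 2 5 4 5
arr[mid]=2=2: mid=2
arr[mid]=4>2: swap arr[2],arr[7]; hi=6 → 2 2 2 2 2 5 2 4 5 4 5
arr[mid]=2=2: mid=3
arr[mid]=2=2: mid=4
arr[mid]=2=2: mid=5
arr[mid]=5>2: swap arr[5],arr[6]; hi=5 → 2 2 2 2 2 2 5 4 5 4 5
arr[mid]=2=2: mid=6
end: lo=0, hi=5; arr = 2 2 2 2 2 2 5 4 5 4 5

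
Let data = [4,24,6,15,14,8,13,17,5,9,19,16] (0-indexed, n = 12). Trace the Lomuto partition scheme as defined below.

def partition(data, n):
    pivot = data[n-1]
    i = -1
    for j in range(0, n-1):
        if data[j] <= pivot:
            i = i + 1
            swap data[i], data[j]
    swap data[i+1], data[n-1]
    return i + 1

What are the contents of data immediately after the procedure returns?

pivot=16, i=-1
j=0: 4≤16, i=0, swap(0,0) ⇒ [4,24,6,15,14,8,13,17,5,9,19,16]
j=1: 24>16, skip
j=2: 6≤16, i=1, swap(1,2) ⇒ [4,6,24,15,14,8,13,17,5,9,19,16]
j=3: 15≤16, i=2, swap(2,3) ⇒ [4,6,15,24,14,8,13,17,5,9,19,16]
j=4: 14≤16, i=3, swap(3,4) ⇒ [4,6,15,14,24,8,13,17,5,9,19,16]
j=5: 8≤16, i=4, swap(4,5) ⇒ [4,6,15,14,8,24,13,17,5,9,19,16]
j=6: 13≤16, i=5, swap(5,6) ⇒ [4,6,15,14,8,13,24,17,5,9,19,16]
j=7: 17>16, skip
j=8: 5≤16, i=6, swap(6,8) ⇒ [4,6,15,14,8,13,5,17,24,9,19,16]
j=9: 9≤16, i=7, swap(7,9) ⇒ [4,6,15,14,8,13,5,9,24,17,19,16]
j=10: 19>16, skip
swap(8,11) ⇒ [4,6,15,14,8,13,5,9,16,17,19,24]; return 8

[4,6,15,14,8,13,5,9,16,17,19,24]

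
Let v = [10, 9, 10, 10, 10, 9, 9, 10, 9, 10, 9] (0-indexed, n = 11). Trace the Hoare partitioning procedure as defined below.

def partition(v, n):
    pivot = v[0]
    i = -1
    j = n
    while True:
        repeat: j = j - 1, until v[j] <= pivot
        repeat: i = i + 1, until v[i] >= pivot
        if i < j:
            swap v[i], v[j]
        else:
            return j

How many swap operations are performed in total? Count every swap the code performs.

4

pivot=10
j stops at 10 (9), i stops at 0 (10); swap ⇒ [9, 9, 10, 10, 10, 9, 9, 10, 9, 10, 10]
j stops at 9 (10), i stops at 2 (10); swap ⇒ [9, 9, 10, 10, 10, 9, 9, 10, 9, 10, 10]
j stops at 8 (9), i stops at 3 (10); swap ⇒ [9, 9, 10, 9, 10, 9, 9, 10, 10, 10, 10]
j stops at 7 (10), i stops at 4 (10); swap ⇒ [9, 9, 10, 9, 10, 9, 9, 10, 10, 10, 10]
j stops at 6, i stops at 7; i≥j ⇒ return 6. v=[9, 9, 10, 9, 10, 9, 9, 10, 10, 10, 10]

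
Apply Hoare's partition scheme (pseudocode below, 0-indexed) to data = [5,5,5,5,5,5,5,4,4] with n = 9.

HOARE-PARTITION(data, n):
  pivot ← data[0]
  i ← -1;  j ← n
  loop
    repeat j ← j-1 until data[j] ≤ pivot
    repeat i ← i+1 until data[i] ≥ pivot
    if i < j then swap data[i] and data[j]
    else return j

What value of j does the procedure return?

4

pivot = data[0] = 5; i = -1, j = 9
j→8 (data[8]=4≤5), i→0 (data[0]=5≥5); i<j, swap → [4,5,5,5,5,5,5,4,5]
j→7 (data[7]=4≤5), i→1 (data[1]=5≥5); i<j, swap → [4,4,5,5,5,5,5,5,5]
j→6 (data[6]=5≤5), i→2 (data[2]=5≥5); i<j, swap → [4,4,5,5,5,5,5,5,5]
j→5 (data[5]=5≤5), i→3 (data[3]=5≥5); i<j, swap → [4,4,5,5,5,5,5,5,5]
j→4, i→4; i≥j, return j=4. data = [4,4,5,5,5,5,5,5,5]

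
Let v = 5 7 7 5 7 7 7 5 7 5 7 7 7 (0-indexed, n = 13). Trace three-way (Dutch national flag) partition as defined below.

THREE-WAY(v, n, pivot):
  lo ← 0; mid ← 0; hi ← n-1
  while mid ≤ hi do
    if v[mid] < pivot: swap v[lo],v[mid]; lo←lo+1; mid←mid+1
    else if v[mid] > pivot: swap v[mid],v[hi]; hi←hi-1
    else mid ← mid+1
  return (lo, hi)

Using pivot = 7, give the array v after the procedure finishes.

5 5 5 5 7 7 7 7 7 7 7 7 7

lo=0 mid=0 hi=12
5<7: swap(0,0), lo=1 mid=1 ⇒ 5 7 7 5 7 7 7 5 7 5 7 7 7
7=7: mid=2
7=7: mid=3
5<7: swap(1,3), lo=2 mid=4 ⇒ 5 5 7 7 7 7 7 5 7 5 7 7 7
7=7: mid=5
7=7: mid=6
7=7: mid=7
5<7: swap(2,7), lo=3 mid=8 ⇒ 5 5 5 7 7 7 7 7 7 5 7 7 7
7=7: mid=9
5<7: swap(3,9), lo=4 mid=10 ⇒ 5 5 5 5 7 7 7 7 7 7 7 7 7
7=7: mid=11
7=7: mid=12
7=7: mid=13
done. lo=4 hi=12; v=5 5 5 5 7 7 7 7 7 7 7 7 7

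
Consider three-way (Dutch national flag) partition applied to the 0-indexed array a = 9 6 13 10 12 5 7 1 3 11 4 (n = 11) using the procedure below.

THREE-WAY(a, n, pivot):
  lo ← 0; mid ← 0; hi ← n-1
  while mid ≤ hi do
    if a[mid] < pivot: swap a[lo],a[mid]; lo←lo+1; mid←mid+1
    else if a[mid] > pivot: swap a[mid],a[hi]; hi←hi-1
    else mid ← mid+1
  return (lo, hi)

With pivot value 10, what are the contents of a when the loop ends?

pivot = 10; lo=0, mid=0, hi=10
a[mid]=9<10: swap a[0],a[0]; lo=1,mid=1 → 9 6 13 10 12 5 7 1 3 11 4
a[mid]=6<10: swap a[1],a[1]; lo=2,mid=2 → 9 6 13 10 12 5 7 1 3 11 4
a[mid]=13>10: swap a[2],a[10]; hi=9 → 9 6 4 10 12 5 7 1 3 11 13
a[mid]=4<10: swap a[2],a[2]; lo=3,mid=3 → 9 6 4 10 12 5 7 1 3 11 13
a[mid]=10=10: mid=4
a[mid]=12>10: swap a[4],a[9]; hi=8 → 9 6 4 10 11 5 7 1 3 12 13
a[mid]=11>10: swap a[4],a[8]; hi=7 → 9 6 4 10 3 5 7 1 11 12 13
a[mid]=3<10: swap a[3],a[4]; lo=4,mid=5 → 9 6 4 3 10 5 7 1 11 12 13
a[mid]=5<10: swap a[4],a[5]; lo=5,mid=6 → 9 6 4 3 5 10 7 1 11 12 13
a[mid]=7<10: swap a[5],a[6]; lo=6,mid=7 → 9 6 4 3 5 7 10 1 11 12 13
a[mid]=1<10: swap a[6],a[7]; lo=7,mid=8 → 9 6 4 3 5 7 1 10 11 12 13
end: lo=7, hi=7; a = 9 6 4 3 5 7 1 10 11 12 13

9 6 4 3 5 7 1 10 11 12 13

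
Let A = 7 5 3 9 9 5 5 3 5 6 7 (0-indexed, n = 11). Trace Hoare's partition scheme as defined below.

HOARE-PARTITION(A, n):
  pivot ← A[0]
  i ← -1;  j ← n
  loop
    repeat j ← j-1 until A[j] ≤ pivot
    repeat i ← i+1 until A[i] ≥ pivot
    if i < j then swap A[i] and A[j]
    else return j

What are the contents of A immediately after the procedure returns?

pivot=7
j stops at 10 (7), i stops at 0 (7); swap ⇒ 7 5 3 9 9 5 5 3 5 6 7
j stops at 9 (6), i stops at 3 (9); swap ⇒ 7 5 3 6 9 5 5 3 5 9 7
j stops at 8 (5), i stops at 4 (9); swap ⇒ 7 5 3 6 5 5 5 3 9 9 7
j stops at 7, i stops at 8; i≥j ⇒ return 7. A=7 5 3 6 5 5 5 3 9 9 7

7 5 3 6 5 5 5 3 9 9 7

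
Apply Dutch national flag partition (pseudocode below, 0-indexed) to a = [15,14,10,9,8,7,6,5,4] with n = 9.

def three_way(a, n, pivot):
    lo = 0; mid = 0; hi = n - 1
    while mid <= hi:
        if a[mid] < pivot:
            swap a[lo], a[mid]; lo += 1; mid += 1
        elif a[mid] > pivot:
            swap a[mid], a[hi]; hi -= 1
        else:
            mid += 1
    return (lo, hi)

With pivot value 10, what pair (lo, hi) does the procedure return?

pivot = 10; lo=0, mid=0, hi=8
a[mid]=15>10: swap a[0],a[8]; hi=7 → [4,14,10,9,8,7,6,5,15]
a[mid]=4<10: swap a[0],a[0]; lo=1,mid=1 → [4,14,10,9,8,7,6,5,15]
a[mid]=14>10: swap a[1],a[7]; hi=6 → [4,5,10,9,8,7,6,14,15]
a[mid]=5<10: swap a[1],a[1]; lo=2,mid=2 → [4,5,10,9,8,7,6,14,15]
a[mid]=10=10: mid=3
a[mid]=9<10: swap a[2],a[3]; lo=3,mid=4 → [4,5,9,10,8,7,6,14,15]
a[mid]=8<10: swap a[3],a[4]; lo=4,mid=5 → [4,5,9,8,10,7,6,14,15]
a[mid]=7<10: swap a[4],a[5]; lo=5,mid=6 → [4,5,9,8,7,10,6,14,15]
a[mid]=6<10: swap a[5],a[6]; lo=6,mid=7 → [4,5,9,8,7,6,10,14,15]
end: lo=6, hi=6; a = [4,5,9,8,7,6,10,14,15]

(6, 6)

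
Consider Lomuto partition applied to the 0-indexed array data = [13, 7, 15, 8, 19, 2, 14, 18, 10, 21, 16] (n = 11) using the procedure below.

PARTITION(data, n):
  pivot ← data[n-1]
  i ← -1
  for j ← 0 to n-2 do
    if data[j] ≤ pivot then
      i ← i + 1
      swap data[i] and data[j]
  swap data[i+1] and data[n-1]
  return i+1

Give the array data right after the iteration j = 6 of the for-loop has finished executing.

[13, 7, 15, 8, 2, 14, 19, 18, 10, 21, 16]

pivot = data[10] = 16; i = -1
j=0: data[0]=13 ≤ 16 → i=0, swap data[0],data[0] (no change) → [13, 7, 15, 8, 19, 2, 14, 18, 10, 21, 16]
j=1: data[1]=7 ≤ 16 → i=1, swap data[1],data[1] (no change) → [13, 7, 15, 8, 19, 2, 14, 18, 10, 21, 16]
j=2: data[2]=15 ≤ 16 → i=2, swap data[2],data[2] (no change) → [13, 7, 15, 8, 19, 2, 14, 18, 10, 21, 16]
j=3: data[3]=8 ≤ 16 → i=3, swap data[3],data[3] (no change) → [13, 7, 15, 8, 19, 2, 14, 18, 10, 21, 16]
j=4: data[4]=19 > 16 → no swap
j=5: data[5]=2 ≤ 16 → i=4, swap data[4],data[5] → [13, 7, 15, 8, 2, 19, 14, 18, 10, 21, 16]
j=6: data[6]=14 ≤ 16 → i=5, swap data[5],data[6] → [13, 7, 15, 8, 2, 14, 19, 18, 10, 21, 16]
(after j=6) data = [13, 7, 15, 8, 2, 14, 19, 18, 10, 21, 16]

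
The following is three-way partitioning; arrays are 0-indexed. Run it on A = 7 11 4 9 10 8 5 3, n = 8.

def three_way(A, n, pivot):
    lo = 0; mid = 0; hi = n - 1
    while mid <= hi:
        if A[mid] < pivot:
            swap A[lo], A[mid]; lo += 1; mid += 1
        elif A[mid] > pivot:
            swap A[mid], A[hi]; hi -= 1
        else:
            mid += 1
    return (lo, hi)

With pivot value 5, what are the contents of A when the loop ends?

lo=0 mid=0 hi=7
7>5: swap(0,7), hi=6 ⇒ 3 11 4 9 10 8 5 7
3<5: swap(0,0), lo=1 mid=1 ⇒ 3 11 4 9 10 8 5 7
11>5: swap(1,6), hi=5 ⇒ 3 5 4 9 10 8 11 7
5=5: mid=2
4<5: swap(1,2), lo=2 mid=3 ⇒ 3 4 5 9 10 8 11 7
9>5: swap(3,5), hi=4 ⇒ 3 4 5 8 10 9 11 7
8>5: swap(3,4), hi=3 ⇒ 3 4 5 10 8 9 11 7
10>5: swap(3,3), hi=2 ⇒ 3 4 5 10 8 9 11 7
done. lo=2 hi=2; A=3 4 5 10 8 9 11 7

3 4 5 10 8 9 11 7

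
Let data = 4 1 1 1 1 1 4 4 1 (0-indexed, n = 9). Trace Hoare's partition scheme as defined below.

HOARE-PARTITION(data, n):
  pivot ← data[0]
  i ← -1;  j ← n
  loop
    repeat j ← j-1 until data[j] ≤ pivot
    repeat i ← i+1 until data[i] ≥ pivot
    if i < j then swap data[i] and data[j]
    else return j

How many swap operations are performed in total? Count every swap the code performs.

2

pivot=4
j stops at 8 (1), i stops at 0 (4); swap ⇒ 1 1 1 1 1 1 4 4 4
j stops at 7 (4), i stops at 6 (4); swap ⇒ 1 1 1 1 1 1 4 4 4
j stops at 6, i stops at 7; i≥j ⇒ return 6. data=1 1 1 1 1 1 4 4 4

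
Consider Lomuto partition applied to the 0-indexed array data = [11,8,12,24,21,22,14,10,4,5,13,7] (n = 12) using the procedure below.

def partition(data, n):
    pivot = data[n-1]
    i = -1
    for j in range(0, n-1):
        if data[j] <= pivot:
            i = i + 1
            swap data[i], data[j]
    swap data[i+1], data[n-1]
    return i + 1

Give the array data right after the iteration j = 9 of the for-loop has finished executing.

pivot = data[11] = 7; i = -1
j=0: data[0]=11 > 7 → no swap
j=1: data[1]=8 > 7 → no swap
j=2: data[2]=12 > 7 → no swap
j=3: data[3]=24 > 7 → no swap
j=4: data[4]=21 > 7 → no swap
j=5: data[5]=22 > 7 → no swap
j=6: data[6]=14 > 7 → no swap
j=7: data[7]=10 > 7 → no swap
j=8: data[8]=4 ≤ 7 → i=0, swap data[0],data[8] → [4,8,12,24,21,22,14,10,11,5,13,7]
j=9: data[9]=5 ≤ 7 → i=1, swap data[1],data[9] → [4,5,12,24,21,22,14,10,11,8,13,7]
(after j=9) data = [4,5,12,24,21,22,14,10,11,8,13,7]

[4,5,12,24,21,22,14,10,11,8,13,7]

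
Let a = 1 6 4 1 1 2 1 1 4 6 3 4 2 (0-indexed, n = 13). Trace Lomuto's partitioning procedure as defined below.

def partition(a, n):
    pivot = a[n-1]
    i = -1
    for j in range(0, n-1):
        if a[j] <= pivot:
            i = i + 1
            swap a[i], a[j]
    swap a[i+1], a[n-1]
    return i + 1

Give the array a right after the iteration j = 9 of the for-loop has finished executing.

pivot = a[12] = 2; i = -1
j=0: a[0]=1 ≤ 2 → i=0, swap a[0],a[0] (no change) → 1 6 4 1 1 2 1 1 4 6 3 4 2
j=1: a[1]=6 > 2 → no swap
j=2: a[2]=4 > 2 → no swap
j=3: a[3]=1 ≤ 2 → i=1, swap a[1],a[3] → 1 1 4 6 1 2 1 1 4 6 3 4 2
j=4: a[4]=1 ≤ 2 → i=2, swap a[2],a[4] → 1 1 1 6 4 2 1 1 4 6 3 4 2
j=5: a[5]=2 ≤ 2 → i=3, swap a[3],a[5] → 1 1 1 2 4 6 1 1 4 6 3 4 2
j=6: a[6]=1 ≤ 2 → i=4, swap a[4],a[6] → 1 1 1 2 1 6 4 1 4 6 3 4 2
j=7: a[7]=1 ≤ 2 → i=5, swap a[5],a[7] → 1 1 1 2 1 1 4 6 4 6 3 4 2
j=8: a[8]=4 > 2 → no swap
j=9: a[9]=6 > 2 → no swap
(after j=9) a = 1 1 1 2 1 1 4 6 4 6 3 4 2

1 1 1 2 1 1 4 6 4 6 3 4 2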